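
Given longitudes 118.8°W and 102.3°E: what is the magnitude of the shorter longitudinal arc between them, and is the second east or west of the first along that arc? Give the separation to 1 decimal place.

138.9° west

Raw difference: 102.3 − -118.8 = 221.1°.
Normalise into (−180°, 180°]: 221.1° − 360° = -138.9°.
Negative ⇒ the second point lies to the west; separation 138.9°.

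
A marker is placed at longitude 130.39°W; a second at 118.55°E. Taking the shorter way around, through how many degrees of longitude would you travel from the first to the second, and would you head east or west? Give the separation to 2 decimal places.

111.06° west

Raw difference: 118.55 − -130.39 = 248.94°.
Normalise into (−180°, 180°]: 248.94° − 360° = -111.06°.
Negative ⇒ the second point lies to the west; separation 111.06°.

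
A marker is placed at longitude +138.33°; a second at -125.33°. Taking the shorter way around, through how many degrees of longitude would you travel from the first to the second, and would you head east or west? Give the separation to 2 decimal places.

Raw difference: -125.33 − 138.33 = -263.66°.
Normalise into (−180°, 180°]: -263.66° + 360° = 96.34°.
Positive ⇒ the second point lies to the east; separation 96.34°.

96.34° east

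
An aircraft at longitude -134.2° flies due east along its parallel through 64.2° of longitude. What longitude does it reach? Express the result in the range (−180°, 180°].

-70.0°

Start at -134.2°; shift +64.2° → -70.0°.
-70.0° already lies in (−180°, 180°].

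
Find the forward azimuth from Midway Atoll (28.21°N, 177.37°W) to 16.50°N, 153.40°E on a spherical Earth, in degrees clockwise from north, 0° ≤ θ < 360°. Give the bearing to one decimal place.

Δλ = 153.40 − -177.37 = 330.77°; wrapped into (−180°, 180°]: -29.23°.
θ = atan2( sin Δλ · cos φ₂ , cos φ₁ · sin φ₂ − sin φ₁ · cos φ₂ · cos Δλ )
  = atan2(-0.46821, -0.14525) = -107.235° → normalised to [0°, 360°): 252.765°.

252.8°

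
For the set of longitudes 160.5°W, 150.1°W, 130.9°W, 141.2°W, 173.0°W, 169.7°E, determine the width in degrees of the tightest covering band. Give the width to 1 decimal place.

Sort the longitudes: -173.0°, -160.5°, -150.1°, -141.2°, -130.9°, +169.7°.
Eastward gaps between consecutive values (wrapping around): 12.5°, 10.4°, 8.9°, 10.3°, 300.6°, 17.3°.
Largest gap = 300.6° ⇒ minimal covering band is its complement: 360° − 300.6° = 59.4°.
Band runs from +169.7° eastward to -130.9°, crossing the antimeridian.

59.4°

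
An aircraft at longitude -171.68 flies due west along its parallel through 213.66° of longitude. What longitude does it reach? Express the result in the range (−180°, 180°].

-25.34°

Start at -171.68°; shift −213.66° → -385.34°.
-385.34° lies outside (−180°, 180°]; add 360° → -25.34°.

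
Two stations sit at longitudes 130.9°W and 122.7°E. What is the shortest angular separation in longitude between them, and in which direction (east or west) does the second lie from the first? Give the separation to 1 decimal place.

Raw difference: 122.7 − -130.9 = 253.6°.
Normalise into (−180°, 180°]: 253.6° − 360° = -106.4°.
Negative ⇒ the second point lies to the west; separation 106.4°.

106.4° west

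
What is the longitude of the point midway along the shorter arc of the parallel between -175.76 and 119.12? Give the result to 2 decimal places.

Signed shortest Δλ from -175.76° to +119.12° is -65.12°.
Midpoint longitude = -175.76° + (-65.12°)/2 = -175.76° − 32.56° = -208.32°.
Normalise into (−180°, 180°]: +151.68°.
(The naïve average (-175.76 + +119.12)/2 = -28.32° is on the wrong side of the globe.)

+151.68°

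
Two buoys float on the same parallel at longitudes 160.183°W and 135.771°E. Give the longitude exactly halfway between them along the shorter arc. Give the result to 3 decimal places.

Signed shortest Δλ from -160.183° to +135.771° is -64.046°.
Midpoint longitude = -160.183° + (-64.046°)/2 = -160.183° − 32.023° = -192.206°.
Normalise into (−180°, 180°]: +167.794°.
(The naïve average (-160.183 + +135.771)/2 = -12.206° is on the wrong side of the globe.)

167.794°E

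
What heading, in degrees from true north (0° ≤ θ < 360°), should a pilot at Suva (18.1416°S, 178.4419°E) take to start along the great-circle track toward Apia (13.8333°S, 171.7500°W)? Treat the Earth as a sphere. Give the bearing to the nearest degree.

Δλ = -171.7500 − 178.4419 = -350.1919°; wrapped into (−180°, 180°]: 9.8081°.
θ = atan2( sin Δλ · cos φ₂ , cos φ₁ · sin φ₂ − sin φ₁ · cos φ₂ · cos Δλ )
  = atan2(0.16541, 0.07070) = 66.856° → normalised to [0°, 360°): 66.856°.

67°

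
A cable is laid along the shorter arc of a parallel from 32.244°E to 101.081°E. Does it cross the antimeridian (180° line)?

No

Signed shortest Δλ = ((101.081 − 32.244 + 180) mod 360) − 180 = 68.837°.
Going east by 68.837° from +32.244° reaches +101.081° without touching 180°.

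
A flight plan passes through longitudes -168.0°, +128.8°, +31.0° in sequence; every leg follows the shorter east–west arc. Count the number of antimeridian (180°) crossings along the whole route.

1

Leg 1: -168.0° → +128.8°, shortest Δλ = -63.2° (west) — crosses 180°.
Leg 2: +128.8° → +31.0°, shortest Δλ = -97.8° (west) — does not cross 180°.
Total crossings: 1.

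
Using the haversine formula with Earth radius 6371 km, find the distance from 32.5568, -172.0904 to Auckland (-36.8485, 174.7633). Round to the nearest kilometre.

Δλ = 174.7633 − -172.0904 = 346.8537°; wrapped into (−180°, 180°]: -13.1463°.
Δφ = -36.8485 − 32.5568 = -69.4053°.
a = sin²(Δφ/2) + cos φ₁ · cos φ₂ · sin²(Δλ/2) = 0.332961.
c = 2·atan2(√a, √(1−a)) = 1.23017 rad → d = 6371·c ≈ 7837.40 km.

7837 km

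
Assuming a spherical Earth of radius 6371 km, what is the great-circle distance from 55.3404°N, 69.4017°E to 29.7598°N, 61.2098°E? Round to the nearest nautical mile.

1576 nmi

Δλ = 61.2098 − 69.4017 = -8.1919°.
Δφ = 29.7598 − 55.3404 = -25.5806°.
a = sin²(Δφ/2) + cos φ₁ · cos φ₂ · sin²(Δλ/2) = 0.051529.
c = 2·atan2(√a, √(1−a)) = 0.45799 rad → d = 6371·c ≈ 2917.88 km ≈ 1575.53 nmi.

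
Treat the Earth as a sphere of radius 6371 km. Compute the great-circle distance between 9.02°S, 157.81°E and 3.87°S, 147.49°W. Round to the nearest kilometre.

6066 km

Δλ = -147.49 − 157.81 = -305.30°; wrapped into (−180°, 180°]: 54.70°.
Δφ = -3.87 − -9.02 = 5.15°.
a = sin²(Δφ/2) + cos φ₁ · cos φ₂ · sin²(Δλ/2) = 0.210004.
c = 2·atan2(√a, √(1−a)) = 0.95208 rad → d = 6371·c ≈ 6065.69 km.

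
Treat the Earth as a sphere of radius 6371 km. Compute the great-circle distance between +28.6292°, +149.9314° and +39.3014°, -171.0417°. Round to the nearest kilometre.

Δλ = -171.0417 − 149.9314 = -320.9731°; wrapped into (−180°, 180°]: 39.0269°.
Δφ = 39.3014 − 28.6292 = 10.6722°.
a = sin²(Δφ/2) + cos φ₁ · cos φ₂ · sin²(Δλ/2) = 0.084432.
c = 2·atan2(√a, √(1−a)) = 0.58965 rad → d = 6371·c ≈ 3756.65 km.

3757 km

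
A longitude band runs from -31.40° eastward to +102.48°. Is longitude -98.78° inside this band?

Band width going east from -31.40° to +102.48°: ((102.48 − -31.40) mod 360) = 133.88°.
Offset of -98.78° east of the west edge: ((-98.78 − -31.40) mod 360) = 292.62°.
292.62° > 133.88° ⇒ outside.

No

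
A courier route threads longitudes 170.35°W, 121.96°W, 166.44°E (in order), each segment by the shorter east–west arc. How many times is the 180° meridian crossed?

Leg 1: -170.35° → -121.96°, shortest Δλ = 48.39° (east) — does not cross 180°.
Leg 2: -121.96° → +166.44°, shortest Δλ = -71.6° (west) — crosses 180°.
Total crossings: 1.

1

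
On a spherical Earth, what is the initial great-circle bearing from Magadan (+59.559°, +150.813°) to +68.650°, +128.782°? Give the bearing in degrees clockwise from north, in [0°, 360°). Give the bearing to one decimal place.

323.0°

Δλ = 128.782 − 150.813 = -22.031°.
θ = atan2( sin Δλ · cos φ₂ , cos φ₁ · sin φ₂ − sin φ₁ · cos φ₂ · cos Δλ )
  = atan2(-0.13656, 0.18092) = -37.046° → normalised to [0°, 360°): 322.954°.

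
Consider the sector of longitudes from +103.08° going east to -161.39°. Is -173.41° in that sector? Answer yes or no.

Band width going east from +103.08° to -161.39°: ((-161.39 − 103.08) mod 360) = 95.53°.
Offset of -173.41° east of the west edge: ((-173.41 − 103.08) mod 360) = 83.51°.
83.51° ≤ 95.53° ⇒ inside.

Yes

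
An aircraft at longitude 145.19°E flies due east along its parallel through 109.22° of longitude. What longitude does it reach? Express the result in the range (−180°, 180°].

105.59°W

Start at +145.19°; shift +109.22° → +254.41°.
+254.41° lies outside (−180°, 180°]; subtract 360° → -105.59°.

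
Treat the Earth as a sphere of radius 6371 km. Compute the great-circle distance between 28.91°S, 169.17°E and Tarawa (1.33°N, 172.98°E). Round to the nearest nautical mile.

1829 nmi

Δλ = 172.98 − 169.17 = 3.81°.
Δφ = 1.33 − -28.91 = 30.24°.
a = sin²(Δφ/2) + cos φ₁ · cos φ₂ · sin²(Δλ/2) = 0.069005.
c = 2·atan2(√a, √(1−a)) = 0.53162 rad → d = 6371·c ≈ 3386.92 km ≈ 1828.79 nmi.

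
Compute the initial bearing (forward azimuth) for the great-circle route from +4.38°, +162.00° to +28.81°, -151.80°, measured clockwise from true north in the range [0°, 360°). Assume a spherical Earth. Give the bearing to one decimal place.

55.5°

Δλ = -151.80 − 162.00 = -313.80°; wrapped into (−180°, 180°]: 46.20°.
θ = atan2( sin Δλ · cos φ₂ , cos φ₁ · sin φ₂ − sin φ₁ · cos φ₂ · cos Δλ )
  = atan2(0.63242, 0.43418) = 55.529° → normalised to [0°, 360°): 55.529°.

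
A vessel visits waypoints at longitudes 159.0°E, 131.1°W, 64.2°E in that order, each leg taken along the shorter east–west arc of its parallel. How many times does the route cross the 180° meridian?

Leg 1: +159.0° → -131.1°, shortest Δλ = 69.9° (east) — crosses 180°.
Leg 2: -131.1° → +64.2°, shortest Δλ = -164.7° (west) — crosses 180°.
Total crossings: 2.

2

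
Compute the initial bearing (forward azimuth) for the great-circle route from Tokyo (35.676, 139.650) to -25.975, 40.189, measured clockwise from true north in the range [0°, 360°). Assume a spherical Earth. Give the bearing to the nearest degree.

Δλ = 40.189 − 139.650 = -99.461°.
θ = atan2( sin Δλ · cos φ₂ , cos φ₁ · sin φ₂ − sin φ₁ · cos φ₂ · cos Δλ )
  = atan2(-0.88676, -0.26960) = -106.911° → normalised to [0°, 360°): 253.089°.

253°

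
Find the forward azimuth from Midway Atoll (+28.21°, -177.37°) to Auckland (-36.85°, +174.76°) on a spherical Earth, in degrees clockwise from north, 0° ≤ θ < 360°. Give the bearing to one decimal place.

186.9°

Δλ = 174.76 − -177.37 = 352.13°; wrapped into (−180°, 180°]: -7.87°.
θ = atan2( sin Δλ · cos φ₂ , cos φ₁ · sin φ₂ − sin φ₁ · cos φ₂ · cos Δλ )
  = atan2(-0.10957, -0.90319) = -173.083° → normalised to [0°, 360°): 186.917°.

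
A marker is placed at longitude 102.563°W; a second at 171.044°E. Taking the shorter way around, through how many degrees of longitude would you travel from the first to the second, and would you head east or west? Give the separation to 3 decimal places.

86.393° west

Raw difference: 171.044 − -102.563 = 273.607°.
Normalise into (−180°, 180°]: 273.607° − 360° = -86.393°.
Negative ⇒ the second point lies to the west; separation 86.393°.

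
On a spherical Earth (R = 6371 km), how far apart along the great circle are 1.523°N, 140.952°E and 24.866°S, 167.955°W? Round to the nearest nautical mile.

3365 nmi

Δλ = -167.955 − 140.952 = -308.907°; wrapped into (−180°, 180°]: 51.093°.
Δφ = -24.866 − 1.523 = -26.389°.
a = sin²(Δφ/2) + cos φ₁ · cos φ₂ · sin²(Δλ/2) = 0.220772.
c = 2·atan2(√a, √(1−a)) = 0.97827 rad → d = 6371·c ≈ 6232.58 km ≈ 3365.32 nmi.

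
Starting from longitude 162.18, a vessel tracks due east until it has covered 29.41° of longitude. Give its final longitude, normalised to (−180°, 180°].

-168.41°

Start at +162.18°; shift +29.41° → +191.59°.
+191.59° lies outside (−180°, 180°]; subtract 360° → -168.41°.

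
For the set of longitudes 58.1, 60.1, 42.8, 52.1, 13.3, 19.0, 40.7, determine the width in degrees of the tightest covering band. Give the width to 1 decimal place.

Sort the longitudes: +13.3°, +19.0°, +40.7°, +42.8°, +52.1°, +58.1°, +60.1°.
Eastward gaps between consecutive values (wrapping around): 5.7°, 21.7°, 2.1°, 9.3°, 6.0°, 2.0°, 313.2°.
Largest gap = 313.2° ⇒ minimal covering band is its complement: 360° − 313.2° = 46.8°.
Band runs from +13.3° eastward to +60.1°.

46.8°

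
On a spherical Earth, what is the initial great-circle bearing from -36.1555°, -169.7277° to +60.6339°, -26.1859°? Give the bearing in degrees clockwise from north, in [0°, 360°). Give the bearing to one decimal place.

31.7°

Δλ = -26.1859 − -169.7277 = 143.5418°.
θ = atan2( sin Δλ · cos φ₂ , cos φ₁ · sin φ₂ − sin φ₁ · cos φ₂ · cos Δλ )
  = atan2(0.29141, 0.47097) = 31.746° → normalised to [0°, 360°): 31.746°.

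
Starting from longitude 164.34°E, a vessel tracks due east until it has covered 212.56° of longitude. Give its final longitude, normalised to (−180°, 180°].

16.90°E

Start at +164.34°; shift +212.56° → +376.90°.
+376.90° lies outside (−180°, 180°]; subtract 360° → +16.90°.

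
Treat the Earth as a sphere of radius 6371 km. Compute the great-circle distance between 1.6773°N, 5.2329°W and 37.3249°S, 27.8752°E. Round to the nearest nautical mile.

Δλ = 27.8752 − -5.2329 = 33.1081°.
Δφ = -37.3249 − 1.6773 = -39.0022°.
a = sin²(Δφ/2) + cos φ₁ · cos φ₂ · sin²(Δλ/2) = 0.175966.
c = 2·atan2(√a, √(1−a)) = 0.86575 rad → d = 6371·c ≈ 5515.70 km ≈ 2978.24 nmi.

2978 nmi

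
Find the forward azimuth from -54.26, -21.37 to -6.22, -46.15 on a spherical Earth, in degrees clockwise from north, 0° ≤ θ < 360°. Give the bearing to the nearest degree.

Δλ = -46.15 − -21.37 = -24.78°.
θ = atan2( sin Δλ · cos φ₂ , cos φ₁ · sin φ₂ − sin φ₁ · cos φ₂ · cos Δλ )
  = atan2(-0.41667, 0.66932) = -31.903° → normalised to [0°, 360°): 328.097°.

328°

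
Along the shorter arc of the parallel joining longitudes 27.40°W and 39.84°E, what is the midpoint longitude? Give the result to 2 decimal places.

6.22°E

Signed shortest Δλ from -27.40° to +39.84° is +67.24°.
Midpoint longitude = -27.40° + (+67.24°)/2 = -27.40° + 33.62° = +6.22°.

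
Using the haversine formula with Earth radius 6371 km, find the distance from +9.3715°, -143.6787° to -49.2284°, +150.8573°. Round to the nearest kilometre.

9085 km

Δλ = 150.8573 − -143.6787 = 294.5360°; wrapped into (−180°, 180°]: -65.4640°.
Δφ = -49.2284 − 9.3715 = -58.5999°.
a = sin²(Δφ/2) + cos φ₁ · cos φ₂ · sin²(Δλ/2) = 0.427875.
c = 2·atan2(√a, √(1−a)) = 1.42604 rad → d = 6371·c ≈ 9085.31 km.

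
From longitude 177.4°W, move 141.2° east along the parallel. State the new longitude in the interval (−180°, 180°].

Start at -177.4°; shift +141.2° → -36.2°.
-36.2° already lies in (−180°, 180°].

36.2°W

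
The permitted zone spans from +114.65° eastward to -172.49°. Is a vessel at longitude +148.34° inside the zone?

Band width going east from +114.65° to -172.49°: ((-172.49 − 114.65) mod 360) = 72.86°.
Offset of +148.34° east of the west edge: ((148.34 − 114.65) mod 360) = 33.69°.
33.69° ≤ 72.86° ⇒ inside.

Yes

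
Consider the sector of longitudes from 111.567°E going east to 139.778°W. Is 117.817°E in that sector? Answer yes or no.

Yes

Band width going east from +111.567° to -139.778°: ((-139.778 − 111.567) mod 360) = 108.655°.
Offset of +117.817° east of the west edge: ((117.817 − 111.567) mod 360) = 6.250°.
6.250° ≤ 108.655° ⇒ inside.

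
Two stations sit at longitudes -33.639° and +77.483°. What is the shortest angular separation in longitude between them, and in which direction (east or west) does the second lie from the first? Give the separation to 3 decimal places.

Raw difference: 77.483 − -33.639 = 111.122°.
Normalise into (−180°, 180°]: 111.122° stays 111.122°.
Positive ⇒ the second point lies to the east; separation 111.122°.

111.122° east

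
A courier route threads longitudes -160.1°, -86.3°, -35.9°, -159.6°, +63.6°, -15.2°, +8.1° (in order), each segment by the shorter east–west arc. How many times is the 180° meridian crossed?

1

Leg 1: -160.1° → -86.3°, shortest Δλ = 73.8° (east) — does not cross 180°.
Leg 2: -86.3° → -35.9°, shortest Δλ = 50.4° (east) — does not cross 180°.
Leg 3: -35.9° → -159.6°, shortest Δλ = -123.7° (west) — does not cross 180°.
Leg 4: -159.6° → +63.6°, shortest Δλ = -136.8° (west) — crosses 180°.
Leg 5: +63.6° → -15.2°, shortest Δλ = -78.8° (west) — does not cross 180°.
Leg 6: -15.2° → +8.1°, shortest Δλ = 23.3° (east) — does not cross 180°.
Total crossings: 1.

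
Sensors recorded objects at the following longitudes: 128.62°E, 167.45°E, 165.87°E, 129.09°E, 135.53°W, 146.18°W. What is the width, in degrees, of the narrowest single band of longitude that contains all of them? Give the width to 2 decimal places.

95.85°

Sort the longitudes: -146.18°, -135.53°, +128.62°, +129.09°, +165.87°, +167.45°.
Eastward gaps between consecutive values (wrapping around): 10.65°, 264.15°, 0.47°, 36.78°, 1.58°, 46.37°.
Largest gap = 264.15° ⇒ minimal covering band is its complement: 360° − 264.15° = 95.85°.
Band runs from +128.62° eastward to -135.53°, crossing the antimeridian.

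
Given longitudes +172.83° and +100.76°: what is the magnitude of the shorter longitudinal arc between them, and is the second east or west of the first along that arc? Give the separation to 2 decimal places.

Raw difference: 100.76 − 172.83 = -72.07°.
Normalise into (−180°, 180°]: -72.07° stays -72.07°.
Negative ⇒ the second point lies to the west; separation 72.07°.

72.07° west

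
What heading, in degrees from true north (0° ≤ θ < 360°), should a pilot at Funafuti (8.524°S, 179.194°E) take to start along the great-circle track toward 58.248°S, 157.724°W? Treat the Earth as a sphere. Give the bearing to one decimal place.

165.0°

Δλ = -157.724 − 179.194 = -336.918°; wrapped into (−180°, 180°]: 23.082°.
θ = atan2( sin Δλ · cos φ₂ , cos φ₁ · sin φ₂ − sin φ₁ · cos φ₂ · cos Δλ )
  = atan2(0.20631, -0.76918) = 164.985° → normalised to [0°, 360°): 164.985°.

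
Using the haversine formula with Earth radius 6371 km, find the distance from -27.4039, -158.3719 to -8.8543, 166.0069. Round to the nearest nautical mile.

2304 nmi

Δλ = 166.0069 − -158.3719 = 324.3788°; wrapped into (−180°, 180°]: -35.6212°.
Δφ = -8.8543 − -27.4039 = 18.5496°.
a = sin²(Δφ/2) + cos φ₁ · cos φ₂ · sin²(Δλ/2) = 0.108045.
c = 2·atan2(√a, √(1−a)) = 0.66986 rad → d = 6371·c ≈ 4267.66 km ≈ 2304.35 nmi.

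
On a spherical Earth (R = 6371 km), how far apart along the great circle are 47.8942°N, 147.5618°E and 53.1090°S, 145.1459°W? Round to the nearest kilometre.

12896 km

Δλ = -145.1459 − 147.5618 = -292.7077°; wrapped into (−180°, 180°]: 67.2923°.
Δφ = -53.1090 − 47.8942 = -101.0032°.
a = sin²(Δφ/2) + cos φ₁ · cos φ₂ · sin²(Δλ/2) = 0.718993.
c = 2·atan2(√a, √(1−a)) = 2.02415 rad → d = 6371·c ≈ 12895.88 km.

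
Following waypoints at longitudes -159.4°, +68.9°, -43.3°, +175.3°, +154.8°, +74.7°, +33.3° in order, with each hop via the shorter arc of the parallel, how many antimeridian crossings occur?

2

Leg 1: -159.4° → +68.9°, shortest Δλ = -131.7° (west) — crosses 180°.
Leg 2: +68.9° → -43.3°, shortest Δλ = -112.2° (west) — does not cross 180°.
Leg 3: -43.3° → +175.3°, shortest Δλ = -141.4° (west) — crosses 180°.
Leg 4: +175.3° → +154.8°, shortest Δλ = -20.5° (west) — does not cross 180°.
Leg 5: +154.8° → +74.7°, shortest Δλ = -80.1° (west) — does not cross 180°.
Leg 6: +74.7° → +33.3°, shortest Δλ = -41.4° (west) — does not cross 180°.
Total crossings: 2.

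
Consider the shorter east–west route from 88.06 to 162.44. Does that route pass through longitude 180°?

No

Signed shortest Δλ = ((162.44 − 88.06 + 180) mod 360) − 180 = 74.38°.
Going east by 74.38° from +88.06° reaches +162.44° without touching 180°.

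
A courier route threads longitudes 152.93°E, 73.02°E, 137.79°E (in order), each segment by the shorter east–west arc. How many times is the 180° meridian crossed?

0

Leg 1: +152.93° → +73.02°, shortest Δλ = -79.91° (west) — does not cross 180°.
Leg 2: +73.02° → +137.79°, shortest Δλ = 64.77° (east) — does not cross 180°.
Total crossings: 0.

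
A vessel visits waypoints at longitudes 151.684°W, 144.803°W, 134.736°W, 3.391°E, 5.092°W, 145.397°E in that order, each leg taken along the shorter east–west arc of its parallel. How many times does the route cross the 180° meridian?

Leg 1: -151.684° → -144.803°, shortest Δλ = 6.881° (east) — does not cross 180°.
Leg 2: -144.803° → -134.736°, shortest Δλ = 10.067° (east) — does not cross 180°.
Leg 3: -134.736° → +3.391°, shortest Δλ = 138.127° (east) — does not cross 180°.
Leg 4: +3.391° → -5.092°, shortest Δλ = -8.483° (west) — does not cross 180°.
Leg 5: -5.092° → +145.397°, shortest Δλ = 150.489° (east) — does not cross 180°.
Total crossings: 0.

0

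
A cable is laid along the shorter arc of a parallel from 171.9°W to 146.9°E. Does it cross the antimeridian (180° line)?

Yes

Naïve |146.9 − -171.9| = 318.8° > 180°, so the shorter arc goes the other way round — across 180°.
Signed shortest Δλ = ((146.9 − -171.9 + 180) mod 360) − 180 = -41.2°.
Going west by 41.2° from -171.9° passes through 180° before reaching +146.9°.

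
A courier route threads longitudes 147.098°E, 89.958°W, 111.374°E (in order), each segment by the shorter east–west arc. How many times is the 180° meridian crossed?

2

Leg 1: +147.098° → -89.958°, shortest Δλ = 122.944° (east) — crosses 180°.
Leg 2: -89.958° → +111.374°, shortest Δλ = -158.668° (west) — crosses 180°.
Total crossings: 2.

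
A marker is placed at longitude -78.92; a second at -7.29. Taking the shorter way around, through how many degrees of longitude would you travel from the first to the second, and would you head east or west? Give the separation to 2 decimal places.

71.63° east

Raw difference: -7.29 − -78.92 = 71.63°.
Normalise into (−180°, 180°]: 71.63° stays 71.63°.
Positive ⇒ the second point lies to the east; separation 71.63°.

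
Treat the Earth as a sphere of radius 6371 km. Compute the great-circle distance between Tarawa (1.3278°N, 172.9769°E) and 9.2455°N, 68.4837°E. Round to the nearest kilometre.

11573 km

Δλ = 68.4837 − 172.9769 = -104.4932°.
Δφ = 9.2455 − 1.3278 = 7.9177°.
a = sin²(Δφ/2) + cos φ₁ · cos φ₂ · sin²(Δλ/2) = 0.621612.
c = 2·atan2(√a, √(1−a)) = 1.81649 rad → d = 6371·c ≈ 11572.83 km.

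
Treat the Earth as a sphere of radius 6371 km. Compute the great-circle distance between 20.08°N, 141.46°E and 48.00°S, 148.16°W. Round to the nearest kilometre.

Δλ = -148.16 − 141.46 = -289.62°; wrapped into (−180°, 180°]: 70.38°.
Δφ = -48.00 − 20.08 = -68.08°.
a = sin²(Δφ/2) + cos φ₁ · cos φ₂ · sin²(Δλ/2) = 0.522061.
c = 2·atan2(√a, √(1−a)) = 1.61493 rad → d = 6371·c ≈ 10288.73 km.

10289 km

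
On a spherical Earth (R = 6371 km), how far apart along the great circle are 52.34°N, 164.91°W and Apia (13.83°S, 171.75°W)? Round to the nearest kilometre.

Δλ = -171.75 − -164.91 = -6.84°.
Δφ = -13.83 − 52.34 = -66.17°.
a = sin²(Δφ/2) + cos φ₁ · cos φ₂ · sin²(Δλ/2) = 0.300099.
c = 2·atan2(√a, √(1−a)) = 1.15950 rad → d = 6371·c ≈ 7387.15 km.

7387 km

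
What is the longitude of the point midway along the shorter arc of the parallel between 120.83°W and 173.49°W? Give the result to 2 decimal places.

Signed shortest Δλ from -120.83° to -173.49° is -52.66°.
Midpoint longitude = -120.83° + (-52.66°)/2 = -120.83° − 26.33° = -147.16°.

147.16°W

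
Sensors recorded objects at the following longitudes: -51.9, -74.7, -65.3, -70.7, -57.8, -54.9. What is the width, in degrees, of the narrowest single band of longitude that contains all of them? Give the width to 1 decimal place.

Sort the longitudes: -74.7°, -70.7°, -65.3°, -57.8°, -54.9°, -51.9°.
Eastward gaps between consecutive values (wrapping around): 4.0°, 5.4°, 7.5°, 2.9°, 3.0°, 337.2°.
Largest gap = 337.2° ⇒ minimal covering band is its complement: 360° − 337.2° = 22.8°.
Band runs from -74.7° eastward to -51.9°.

22.8°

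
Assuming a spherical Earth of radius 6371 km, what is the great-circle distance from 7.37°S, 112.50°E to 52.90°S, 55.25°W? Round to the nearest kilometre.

Δλ = -55.25 − 112.50 = -167.75°.
Δφ = -52.90 − -7.37 = -45.53°.
a = sin²(Δφ/2) + cos φ₁ · cos φ₂ · sin²(Δλ/2) = 0.741146.
c = 2·atan2(√a, √(1−a)) = 2.07407 rad → d = 6371·c ≈ 13213.88 km.

13214 km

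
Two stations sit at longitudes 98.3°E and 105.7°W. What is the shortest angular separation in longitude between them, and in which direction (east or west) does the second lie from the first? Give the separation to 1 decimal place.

156.0° east

Raw difference: -105.7 − 98.3 = -204.0°.
Normalise into (−180°, 180°]: -204.0° + 360° = 156.0°.
Positive ⇒ the second point lies to the east; separation 156.0°.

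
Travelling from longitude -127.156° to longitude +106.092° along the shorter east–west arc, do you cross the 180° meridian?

Naïve |106.092 − -127.156| = 233.248° > 180°, so the shorter arc goes the other way round — across 180°.
Signed shortest Δλ = ((106.092 − -127.156 + 180) mod 360) − 180 = -126.752°.
Going west by 126.752° from -127.156° passes through 180° before reaching +106.092°.

Yes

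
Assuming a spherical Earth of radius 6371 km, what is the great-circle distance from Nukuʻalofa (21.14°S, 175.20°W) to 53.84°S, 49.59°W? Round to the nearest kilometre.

Δλ = -49.59 − -175.20 = 125.61°.
Δφ = -53.84 − -21.14 = -32.70°.
a = sin²(Δφ/2) + cos φ₁ · cos φ₂ · sin²(Δλ/2) = 0.514631.
c = 2·atan2(√a, √(1−a)) = 1.60006 rad → d = 6371·c ≈ 10194.00 km.

10194 km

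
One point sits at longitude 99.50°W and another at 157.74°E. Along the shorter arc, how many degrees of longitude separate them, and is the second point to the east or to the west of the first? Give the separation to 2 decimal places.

Raw difference: 157.74 − -99.50 = 257.24°.
Normalise into (−180°, 180°]: 257.24° − 360° = -102.76°.
Negative ⇒ the second point lies to the west; separation 102.76°.

102.76° west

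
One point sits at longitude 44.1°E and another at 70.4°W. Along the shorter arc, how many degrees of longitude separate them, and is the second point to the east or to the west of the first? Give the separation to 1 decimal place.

114.5° west

Raw difference: -70.4 − 44.1 = -114.5°.
Normalise into (−180°, 180°]: -114.5° stays -114.5°.
Negative ⇒ the second point lies to the west; separation 114.5°.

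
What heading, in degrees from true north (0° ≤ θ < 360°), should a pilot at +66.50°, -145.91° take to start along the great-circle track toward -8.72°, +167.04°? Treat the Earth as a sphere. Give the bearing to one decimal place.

Δλ = 167.04 − -145.91 = 312.95°; wrapped into (−180°, 180°]: -47.05°.
θ = atan2( sin Δλ · cos φ₂ , cos φ₁ · sin φ₂ − sin φ₁ · cos φ₂ · cos Δλ )
  = atan2(-0.72349, -0.67808) = -133.144° → normalised to [0°, 360°): 226.856°.

226.9°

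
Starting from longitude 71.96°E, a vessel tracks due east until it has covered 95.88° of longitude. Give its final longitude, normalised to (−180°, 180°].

167.84°E

Start at +71.96°; shift +95.88° → +167.84°.
+167.84° already lies in (−180°, 180°].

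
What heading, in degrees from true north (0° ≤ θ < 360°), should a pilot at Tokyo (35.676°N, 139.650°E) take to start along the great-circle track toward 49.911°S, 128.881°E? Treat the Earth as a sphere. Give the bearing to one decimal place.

Δλ = 128.881 − 139.650 = -10.769°.
θ = atan2( sin Δλ · cos φ₂ , cos φ₁ · sin φ₂ − sin φ₁ · cos φ₂ · cos Δλ )
  = atan2(-0.12033, -0.99042) = -173.073° → normalised to [0°, 360°): 186.927°.

186.9°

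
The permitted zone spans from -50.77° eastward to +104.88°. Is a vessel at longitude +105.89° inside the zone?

No

Band width going east from -50.77° to +104.88°: ((104.88 − -50.77) mod 360) = 155.65°.
Offset of +105.89° east of the west edge: ((105.89 − -50.77) mod 360) = 156.66°.
156.66° > 155.65° ⇒ outside.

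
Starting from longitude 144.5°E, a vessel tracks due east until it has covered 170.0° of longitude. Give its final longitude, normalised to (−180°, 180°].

45.5°W

Start at +144.5°; shift +170.0° → +314.5°.
+314.5° lies outside (−180°, 180°]; subtract 360° → -45.5°.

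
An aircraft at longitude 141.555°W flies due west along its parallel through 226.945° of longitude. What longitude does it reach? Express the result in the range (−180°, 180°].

Start at -141.555°; shift −226.945° → -368.500°.
-368.500° lies outside (−180°, 180°]; add 360° → -8.500°.

8.500°W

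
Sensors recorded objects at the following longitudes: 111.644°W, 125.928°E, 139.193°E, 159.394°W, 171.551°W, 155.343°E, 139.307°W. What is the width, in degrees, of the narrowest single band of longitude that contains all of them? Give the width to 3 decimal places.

Sort the longitudes: -171.551°, -159.394°, -139.307°, -111.644°, +125.928°, +139.193°, +155.343°.
Eastward gaps between consecutive values (wrapping around): 12.157°, 20.087°, 27.663°, 237.572°, 13.265°, 16.150°, 33.106°.
Largest gap = 237.572° ⇒ minimal covering band is its complement: 360° − 237.572° = 122.428°.
Band runs from +125.928° eastward to -111.644°, crossing the antimeridian.

122.428°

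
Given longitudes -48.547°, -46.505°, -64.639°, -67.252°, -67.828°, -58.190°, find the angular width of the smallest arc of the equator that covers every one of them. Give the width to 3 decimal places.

21.323°

Sort the longitudes: -67.828°, -67.252°, -64.639°, -58.190°, -48.547°, -46.505°.
Eastward gaps between consecutive values (wrapping around): 0.576°, 2.613°, 6.449°, 9.643°, 2.042°, 338.677°.
Largest gap = 338.677° ⇒ minimal covering band is its complement: 360° − 338.677° = 21.323°.
Band runs from -67.828° eastward to -46.505°.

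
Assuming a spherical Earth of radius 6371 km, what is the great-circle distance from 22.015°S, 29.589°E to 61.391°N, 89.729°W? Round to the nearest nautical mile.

Δλ = -89.729 − 29.589 = -119.318°.
Δφ = 61.391 − -22.015 = 83.406°.
a = sin²(Δφ/2) + cos φ₁ · cos φ₂ · sin²(Δλ/2) = 0.773225.
c = 2·atan2(√a, √(1−a)) = 2.14892 rad → d = 6371·c ≈ 13690.74 km ≈ 7392.41 nmi.

7392 nmi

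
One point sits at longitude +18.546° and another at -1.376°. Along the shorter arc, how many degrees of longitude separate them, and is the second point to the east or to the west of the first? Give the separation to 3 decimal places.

19.922° west

Raw difference: -1.376 − 18.546 = -19.922°.
Normalise into (−180°, 180°]: -19.922° stays -19.922°.
Negative ⇒ the second point lies to the west; separation 19.922°.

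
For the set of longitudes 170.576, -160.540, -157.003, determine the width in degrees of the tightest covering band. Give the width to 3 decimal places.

Sort the longitudes: -160.540°, -157.003°, +170.576°.
Eastward gaps between consecutive values (wrapping around): 3.537°, 327.579°, 28.884°.
Largest gap = 327.579° ⇒ minimal covering band is its complement: 360° − 327.579° = 32.421°.
Band runs from +170.576° eastward to -157.003°, crossing the antimeridian.

32.421°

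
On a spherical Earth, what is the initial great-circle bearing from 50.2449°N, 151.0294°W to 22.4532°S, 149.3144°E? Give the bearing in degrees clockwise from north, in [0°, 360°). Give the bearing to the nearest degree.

233°

Δλ = 149.3144 − -151.0294 = 300.3438°; wrapped into (−180°, 180°]: -59.6562°.
θ = atan2( sin Δλ · cos φ₂ , cos φ₁ · sin φ₂ − sin φ₁ · cos φ₂ · cos Δλ )
  = atan2(-0.79759, -0.60318) = -127.099° → normalised to [0°, 360°): 232.901°.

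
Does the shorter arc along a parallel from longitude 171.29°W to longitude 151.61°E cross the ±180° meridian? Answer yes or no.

Yes

Naïve |151.61 − -171.29| = 322.9° > 180°, so the shorter arc goes the other way round — across 180°.
Signed shortest Δλ = ((151.61 − -171.29 + 180) mod 360) − 180 = -37.1°.
Going west by 37.1° from -171.29° passes through 180° before reaching +151.61°.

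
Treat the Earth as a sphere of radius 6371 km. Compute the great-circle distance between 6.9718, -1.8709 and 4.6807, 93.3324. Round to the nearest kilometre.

10517 km

Δλ = 93.3324 − -1.8709 = 95.2033°.
Δφ = 4.6807 − 6.9718 = -2.2911°.
a = sin²(Δφ/2) + cos φ₁ · cos φ₂ · sin²(Δλ/2) = 0.539907.
c = 2·atan2(√a, √(1−a)) = 1.65070 rad → d = 6371·c ≈ 10516.58 km.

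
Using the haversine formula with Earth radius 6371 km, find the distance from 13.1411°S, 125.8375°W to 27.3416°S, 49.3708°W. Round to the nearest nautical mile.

Δλ = -49.3708 − -125.8375 = 76.4667°.
Δφ = -27.3416 − -13.1411 = -14.2005°.
a = sin²(Δφ/2) + cos φ₁ · cos φ₂ · sin²(Δλ/2) = 0.346578.
c = 2·atan2(√a, √(1−a)) = 1.25892 rad → d = 6371·c ≈ 8020.58 km ≈ 4330.77 nmi.

4331 nmi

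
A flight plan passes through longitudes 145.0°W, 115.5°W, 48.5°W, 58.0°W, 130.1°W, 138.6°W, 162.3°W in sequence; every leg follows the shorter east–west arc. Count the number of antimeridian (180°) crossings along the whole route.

Leg 1: -145.0° → -115.5°, shortest Δλ = 29.5° (east) — does not cross 180°.
Leg 2: -115.5° → -48.5°, shortest Δλ = 67.0° (east) — does not cross 180°.
Leg 3: -48.5° → -58.0°, shortest Δλ = -9.5° (west) — does not cross 180°.
Leg 4: -58.0° → -130.1°, shortest Δλ = -72.1° (west) — does not cross 180°.
Leg 5: -130.1° → -138.6°, shortest Δλ = -8.5° (west) — does not cross 180°.
Leg 6: -138.6° → -162.3°, shortest Δλ = -23.7° (west) — does not cross 180°.
Total crossings: 0.

0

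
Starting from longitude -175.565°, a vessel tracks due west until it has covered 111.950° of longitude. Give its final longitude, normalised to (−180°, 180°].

+72.485°

Start at -175.565°; shift −111.950° → -287.515°.
-287.515° lies outside (−180°, 180°]; add 360° → +72.485°.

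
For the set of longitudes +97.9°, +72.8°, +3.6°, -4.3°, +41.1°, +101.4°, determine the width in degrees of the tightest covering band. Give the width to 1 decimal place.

105.7°

Sort the longitudes: -4.3°, +3.6°, +41.1°, +72.8°, +97.9°, +101.4°.
Eastward gaps between consecutive values (wrapping around): 7.9°, 37.5°, 31.7°, 25.1°, 3.5°, 254.3°.
Largest gap = 254.3° ⇒ minimal covering band is its complement: 360° − 254.3° = 105.7°.
Band runs from -4.3° eastward to +101.4°.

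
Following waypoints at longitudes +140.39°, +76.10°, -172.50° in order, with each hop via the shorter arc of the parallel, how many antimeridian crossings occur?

Leg 1: +140.39° → +76.10°, shortest Δλ = -64.29° (west) — does not cross 180°.
Leg 2: +76.10° → -172.50°, shortest Δλ = 111.4° (east) — crosses 180°.
Total crossings: 1.

1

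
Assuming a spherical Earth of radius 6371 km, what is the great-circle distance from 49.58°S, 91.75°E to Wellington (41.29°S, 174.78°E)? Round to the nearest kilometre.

6209 km

Δλ = 174.78 − 91.75 = 83.03°.
Δφ = -41.29 − -49.58 = 8.29°.
a = sin²(Δφ/2) + cos φ₁ · cos φ₂ · sin²(Δλ/2) = 0.219257.
c = 2·atan2(√a, √(1−a)) = 0.97461 rad → d = 6371·c ≈ 6209.27 km.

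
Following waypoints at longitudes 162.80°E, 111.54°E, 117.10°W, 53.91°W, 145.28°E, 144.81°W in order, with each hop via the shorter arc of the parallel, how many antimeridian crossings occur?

Leg 1: +162.80° → +111.54°, shortest Δλ = -51.26° (west) — does not cross 180°.
Leg 2: +111.54° → -117.10°, shortest Δλ = 131.36° (east) — crosses 180°.
Leg 3: -117.10° → -53.91°, shortest Δλ = 63.19° (east) — does not cross 180°.
Leg 4: -53.91° → +145.28°, shortest Δλ = -160.81° (west) — crosses 180°.
Leg 5: +145.28° → -144.81°, shortest Δλ = 69.91° (east) — crosses 180°.
Total crossings: 3.

3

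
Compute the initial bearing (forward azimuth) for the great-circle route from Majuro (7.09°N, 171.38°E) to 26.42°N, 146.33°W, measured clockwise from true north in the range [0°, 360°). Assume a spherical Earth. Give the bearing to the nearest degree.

Δλ = -146.33 − 171.38 = -317.71°; wrapped into (−180°, 180°]: 42.29°.
θ = atan2( sin Δλ · cos φ₂ , cos φ₁ · sin φ₂ − sin φ₁ · cos φ₂ · cos Δλ )
  = atan2(0.60261, 0.35978) = 59.161° → normalised to [0°, 360°): 59.161°.

59°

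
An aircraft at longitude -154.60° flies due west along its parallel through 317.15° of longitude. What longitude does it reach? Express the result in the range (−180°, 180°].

Start at -154.60°; shift −317.15° → -471.75°.
-471.75° lies outside (−180°, 180°]; add 360° → -111.75°.

-111.75°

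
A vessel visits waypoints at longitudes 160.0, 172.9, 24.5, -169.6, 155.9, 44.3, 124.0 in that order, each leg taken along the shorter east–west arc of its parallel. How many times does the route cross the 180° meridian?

2

Leg 1: +160.0° → +172.9°, shortest Δλ = 12.9° (east) — does not cross 180°.
Leg 2: +172.9° → +24.5°, shortest Δλ = -148.4° (west) — does not cross 180°.
Leg 3: +24.5° → -169.6°, shortest Δλ = 165.9° (east) — crosses 180°.
Leg 4: -169.6° → +155.9°, shortest Δλ = -34.5° (west) — crosses 180°.
Leg 5: +155.9° → +44.3°, shortest Δλ = -111.6° (west) — does not cross 180°.
Leg 6: +44.3° → +124.0°, shortest Δλ = 79.7° (east) — does not cross 180°.
Total crossings: 2.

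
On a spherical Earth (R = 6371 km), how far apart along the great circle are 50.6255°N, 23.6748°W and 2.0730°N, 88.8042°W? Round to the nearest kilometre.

Δλ = -88.8042 − -23.6748 = -65.1294°.
Δφ = 2.0730 − 50.6255 = -48.5525°.
a = sin²(Δφ/2) + cos φ₁ · cos φ₂ · sin²(Δλ/2) = 0.352704.
c = 2·atan2(√a, √(1−a)) = 1.27177 rad → d = 6371·c ≈ 8102.43 km.

8102 km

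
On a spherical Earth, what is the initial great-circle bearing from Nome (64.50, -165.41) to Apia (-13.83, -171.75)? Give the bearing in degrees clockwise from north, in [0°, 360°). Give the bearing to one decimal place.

186.3°

Δλ = -171.75 − -165.41 = -6.34°.
θ = atan2( sin Δλ · cos φ₂ , cos φ₁ · sin φ₂ − sin φ₁ · cos φ₂ · cos Δλ )
  = atan2(-0.10723, -0.97397) = -173.717° → normalised to [0°, 360°): 186.283°.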